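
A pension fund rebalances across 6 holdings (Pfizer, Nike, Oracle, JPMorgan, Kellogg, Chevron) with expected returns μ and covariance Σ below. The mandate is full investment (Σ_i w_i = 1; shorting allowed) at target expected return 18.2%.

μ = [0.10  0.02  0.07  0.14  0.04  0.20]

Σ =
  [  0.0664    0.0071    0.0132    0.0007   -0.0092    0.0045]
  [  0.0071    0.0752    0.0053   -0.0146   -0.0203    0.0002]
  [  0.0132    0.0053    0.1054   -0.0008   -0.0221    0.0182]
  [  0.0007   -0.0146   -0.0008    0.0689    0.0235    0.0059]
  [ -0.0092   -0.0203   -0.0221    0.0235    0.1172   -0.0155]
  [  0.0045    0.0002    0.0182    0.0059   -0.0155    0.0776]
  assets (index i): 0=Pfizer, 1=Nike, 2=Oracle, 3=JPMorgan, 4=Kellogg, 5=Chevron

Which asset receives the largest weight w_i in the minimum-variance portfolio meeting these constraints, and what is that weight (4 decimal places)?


g=Σ⁻¹μ = [1.2978  0.6143  0.1796  1.7535  0.5540  2.4357]
h=Σ⁻¹𝟙 = [12.4984  17.5275  7.8149  12.7198  13.0495  11.9232]
a=μᵀg=0.909424  b=𝟙ᵀg=6.834829  c=𝟙ᵀh=75.533356  D=ac−b²=21.976937
λ₁=(c·0.182−b)/D = (75.533356·0.182−6.834829)/21.976937 = 0.314523
λ₂=(a−b·0.182)/D = (0.909424−6.834829·0.182)/21.976937 = -0.015221
w* = 0.314523·g + -0.015221·h:
  w_0 = 0.314523·1.2978 + -0.015221·12.4984 = 0.2180  (Pfizer)
  w_1 = 0.314523·0.6143 + -0.015221·17.5275 = -0.0736  (Nike)
  w_2 = 0.314523·0.1796 + -0.015221·7.8149 = -0.0625  (Oracle)
  w_3 = 0.314523·1.7535 + -0.015221·12.7198 = 0.3579  (JPMorgan)
  w_4 = 0.314523·0.5540 + -0.015221·13.0495 = -0.0244  (Kellogg)
  w_5 = 0.314523·2.4357 + -0.015221·11.9232 = 0.5846  (Chevron)
Σw_i=1.0000  μᵀw=0.1820
σ²=wᵀΣw=λ₁·μ_p+λ₂ = 0.314523·0.182 + -0.015221 = 0.042022 ≈ 0.0420

Chevron (0.5846)


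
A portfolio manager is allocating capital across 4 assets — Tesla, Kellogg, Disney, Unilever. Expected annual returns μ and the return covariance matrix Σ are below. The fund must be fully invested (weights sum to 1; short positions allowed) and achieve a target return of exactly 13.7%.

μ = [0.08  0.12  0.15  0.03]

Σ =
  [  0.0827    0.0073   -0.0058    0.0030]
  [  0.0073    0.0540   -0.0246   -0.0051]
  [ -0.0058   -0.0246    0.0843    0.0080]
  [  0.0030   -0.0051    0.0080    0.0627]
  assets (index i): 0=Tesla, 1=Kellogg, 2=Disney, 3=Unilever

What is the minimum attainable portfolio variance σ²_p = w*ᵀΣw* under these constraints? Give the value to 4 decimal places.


0.0219

p=Σ⁻¹μ = [0.8491  3.4173  2.8010  0.3584]
q=Σ⁻¹𝟙 = [10.4739  27.2353  19.0856  15.2280]
a=μᵀp=0.908906  b=𝟙ᵀp=7.425831  c=𝟙ᵀq=72.022823  D=ac−b²=10.318990
λ₁=(c·0.137−b)/D = (72.022823·0.137−7.425831)/10.318990 = 0.236583
λ₂=(a−b·0.137)/D = (0.908906−7.425831·0.137)/10.318990 = -0.010508
w* = 0.236583·p + -0.010508·q:
  w_0 = 0.236583·0.8491 + -0.010508·10.4739 = 0.0908  (Tesla)
  w_1 = 0.236583·3.4173 + -0.010508·27.2353 = 0.5223  (Kellogg)
  w_2 = 0.236583·2.8010 + -0.010508·19.0856 = 0.4621  (Disney)
  w_3 = 0.236583·0.3584 + -0.010508·15.2280 = -0.0752  (Unilever)
Σw_i=1.0000  μᵀw=0.1370
σ²=wᵀΣw=λ₁·μ_p+λ₂ = 0.236583·0.137 + -0.010508 = 0.021904 ≈ 0.0219


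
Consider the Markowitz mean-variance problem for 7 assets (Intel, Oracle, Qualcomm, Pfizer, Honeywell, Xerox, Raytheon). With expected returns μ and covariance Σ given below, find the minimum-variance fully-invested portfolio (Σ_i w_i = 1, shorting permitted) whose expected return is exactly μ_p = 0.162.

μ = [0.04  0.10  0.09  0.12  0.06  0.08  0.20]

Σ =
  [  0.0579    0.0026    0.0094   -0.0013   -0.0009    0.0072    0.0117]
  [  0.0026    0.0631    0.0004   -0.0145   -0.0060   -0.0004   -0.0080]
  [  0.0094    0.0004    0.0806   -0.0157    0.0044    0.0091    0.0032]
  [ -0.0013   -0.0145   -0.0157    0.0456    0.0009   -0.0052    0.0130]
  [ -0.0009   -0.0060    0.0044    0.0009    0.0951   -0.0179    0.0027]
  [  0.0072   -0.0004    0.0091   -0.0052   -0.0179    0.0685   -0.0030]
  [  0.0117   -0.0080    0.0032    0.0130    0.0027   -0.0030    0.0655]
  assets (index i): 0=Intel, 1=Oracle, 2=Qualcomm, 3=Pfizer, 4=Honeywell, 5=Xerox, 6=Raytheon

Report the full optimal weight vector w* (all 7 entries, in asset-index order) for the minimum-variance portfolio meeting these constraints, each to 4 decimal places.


-0.2192  0.2568  0.1175  0.2644  0.0055  0.1046  0.4705

x=Σ⁻¹μ = [-0.3423  2.8208  1.4596  3.4075  0.9385  1.6507  2.7484]
y=Σ⁻¹𝟙 = [10.5841  25.9536  14.5560  34.6998  14.4764  18.5238  9.2001]
a=μᵀx=1.546706  b=𝟙ᵀx=12.683245  c=𝟙ᵀy=127.993840  D=ac−b²=37.104098
λ₁=(c·0.162−b)/D = (127.993840·0.162−12.683245)/37.104098 = 0.217005
λ₂=(a−b·0.162)/D = (1.546706−12.683245·0.162)/37.104098 = -0.013691
w* = 0.217005·x + -0.013691·y:
  w_0 = 0.217005·-0.3423 + -0.013691·10.5841 = -0.2192  (Intel)
  w_1 = 0.217005·2.8208 + -0.013691·25.9536 = 0.2568  (Oracle)
  w_2 = 0.217005·1.4596 + -0.013691·14.5560 = 0.1175  (Qualcomm)
  w_3 = 0.217005·3.4075 + -0.013691·34.6998 = 0.2644  (Pfizer)
  w_4 = 0.217005·0.9385 + -0.013691·14.4764 = 0.0055  (Honeywell)
  w_5 = 0.217005·1.6507 + -0.013691·18.5238 = 0.1046  (Xerox)
  w_6 = 0.217005·2.7484 + -0.013691·9.2001 = 0.4705  (Raytheon)
Σw_i=1.0000  μᵀw=0.1620
σ²=wᵀΣw=λ₁·μ_p+λ₂ = 0.217005·0.162 + -0.013691 = 0.021464 ≈ 0.0215


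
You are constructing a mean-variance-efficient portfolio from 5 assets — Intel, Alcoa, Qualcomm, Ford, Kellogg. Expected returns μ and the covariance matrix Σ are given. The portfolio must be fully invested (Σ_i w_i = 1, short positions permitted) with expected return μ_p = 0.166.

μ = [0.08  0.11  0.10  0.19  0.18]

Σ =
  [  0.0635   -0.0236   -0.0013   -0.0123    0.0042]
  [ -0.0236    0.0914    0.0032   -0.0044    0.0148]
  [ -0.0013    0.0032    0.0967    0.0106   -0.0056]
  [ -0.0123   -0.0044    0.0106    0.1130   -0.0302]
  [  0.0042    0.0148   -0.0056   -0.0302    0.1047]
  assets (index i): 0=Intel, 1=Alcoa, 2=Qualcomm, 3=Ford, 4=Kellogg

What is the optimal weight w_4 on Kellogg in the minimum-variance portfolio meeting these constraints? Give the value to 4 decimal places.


x=Σ⁻¹μ = [2.1706  1.4996  0.8684  2.4776  2.1812]
y=Σ⁻¹𝟙 = [23.7657  15.6607  9.2302  14.1059  10.9464]
a=μᵀx=1.288807  b=𝟙ᵀx=9.197437  c=𝟙ᵀy=73.708953  D=ac−b²=10.403760
λ₁=(c·0.166−b)/D = (73.708953·0.166−9.197437)/10.403760 = 0.292034
λ₂=(a−b·0.166)/D = (1.288807−9.197437·0.166)/10.403760 = -0.022873
w* = 0.292034·x + -0.022873·y:
  w_0 = 0.292034·2.1706 + -0.022873·23.7657 = 0.0903  (Intel)
  w_1 = 0.292034·1.4996 + -0.022873·15.6607 = 0.0797  (Alcoa)
  w_2 = 0.292034·0.8684 + -0.022873·9.2302 = 0.0425  (Qualcomm)
  w_3 = 0.292034·2.4776 + -0.022873·14.1059 = 0.4009  (Ford)
  w_4 = 0.292034·2.1812 + -0.022873·10.9464 = 0.3866  (Kellogg)
Σw_i=1.0000  μᵀw=0.1660
σ²=wᵀΣw=λ₁·μ_p+λ₂ = 0.292034·0.166 + -0.022873 = 0.025604 ≈ 0.0256

0.3866


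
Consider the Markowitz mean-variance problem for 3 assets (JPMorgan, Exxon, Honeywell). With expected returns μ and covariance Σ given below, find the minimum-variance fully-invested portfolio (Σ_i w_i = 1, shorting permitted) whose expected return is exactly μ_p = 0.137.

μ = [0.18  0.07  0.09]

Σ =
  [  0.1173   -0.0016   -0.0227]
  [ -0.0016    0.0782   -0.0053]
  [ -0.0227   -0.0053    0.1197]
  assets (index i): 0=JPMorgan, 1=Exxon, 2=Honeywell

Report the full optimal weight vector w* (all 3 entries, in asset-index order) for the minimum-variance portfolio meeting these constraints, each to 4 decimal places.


u=Σ⁻¹μ = [1.7673  1.0080  1.1317]
v=Σ⁻¹𝟙 = [10.8454  13.7565  11.0201]
a=μᵀu=0.490519  b=𝟙ᵀu=3.906932  c=𝟙ᵀv=35.621960  D=ac−b²=2.209120
λ₁=(c·0.137−b)/D = (35.621960·0.137−3.906932)/2.209120 = 0.440572
λ₂=(a−b·0.137)/D = (0.490519−3.906932·0.137)/2.209120 = -0.020248
w* = 0.440572·u + -0.020248·v:
  w_0 = 0.440572·1.7673 + -0.020248·10.8454 = 0.5590  (JPMorgan)
  w_1 = 0.440572·1.0080 + -0.020248·13.7565 = 0.1655  (Exxon)
  w_2 = 0.440572·1.1317 + -0.020248·11.0201 = 0.2754  (Honeywell)
Σw_i=1.0000  μᵀw=0.1370
σ²=wᵀΣw=λ₁·μ_p+λ₂ = 0.440572·0.137 + -0.020248 = 0.040110 ≈ 0.0401

0.5590  0.1655  0.2754


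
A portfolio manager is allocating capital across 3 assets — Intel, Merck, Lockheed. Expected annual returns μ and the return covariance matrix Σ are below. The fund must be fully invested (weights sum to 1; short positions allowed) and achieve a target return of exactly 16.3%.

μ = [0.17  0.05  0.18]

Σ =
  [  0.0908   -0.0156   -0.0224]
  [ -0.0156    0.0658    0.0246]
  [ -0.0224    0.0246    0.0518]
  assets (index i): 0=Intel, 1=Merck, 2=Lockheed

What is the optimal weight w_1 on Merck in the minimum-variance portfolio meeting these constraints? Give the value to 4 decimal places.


0.1020

u=Σ⁻¹μ = [3.0323  -0.3776  4.9655]
v=Σ⁻¹𝟙 = [18.3561  11.3860  21.8355]
a=μᵀu=1.390411  b=𝟙ᵀu=7.620245  c=𝟙ᵀv=51.577735  D=ac−b²=13.646109
λ₁=(c·0.163−b)/D = (51.577735·0.163−7.620245)/13.646109 = 0.057667
λ₂=(a−b·0.163)/D = (1.390411−7.620245·0.163)/13.646109 = 0.010868
w* = 0.057667·u + 0.010868·v:
  w_0 = 0.057667·3.0323 + 0.010868·18.3561 = 0.3744  (Intel)
  w_1 = 0.057667·-0.3776 + 0.010868·11.3860 = 0.1020  (Merck)
  w_2 = 0.057667·4.9655 + 0.010868·21.8355 = 0.5237  (Lockheed)
Σw_i=1.0000  μᵀw=0.1630
σ²=wᵀΣw=λ₁·μ_p+λ₂ = 0.057667·0.163 + 0.010868 = 0.020268 ≈ 0.0203


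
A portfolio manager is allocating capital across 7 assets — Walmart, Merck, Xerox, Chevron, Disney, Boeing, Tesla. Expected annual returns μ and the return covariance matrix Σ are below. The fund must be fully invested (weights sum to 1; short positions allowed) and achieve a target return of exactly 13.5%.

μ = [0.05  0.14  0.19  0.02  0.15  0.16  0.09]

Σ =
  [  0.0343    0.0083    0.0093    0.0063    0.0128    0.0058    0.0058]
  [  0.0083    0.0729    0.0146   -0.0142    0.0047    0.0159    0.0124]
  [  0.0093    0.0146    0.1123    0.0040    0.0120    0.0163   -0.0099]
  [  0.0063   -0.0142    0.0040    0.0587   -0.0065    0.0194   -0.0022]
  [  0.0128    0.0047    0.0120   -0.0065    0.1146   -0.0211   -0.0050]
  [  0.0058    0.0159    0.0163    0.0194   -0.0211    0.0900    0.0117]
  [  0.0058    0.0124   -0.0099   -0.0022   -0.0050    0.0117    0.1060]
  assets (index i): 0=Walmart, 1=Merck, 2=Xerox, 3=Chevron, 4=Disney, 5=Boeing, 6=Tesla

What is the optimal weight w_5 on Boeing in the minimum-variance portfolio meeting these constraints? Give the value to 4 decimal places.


0.2054

x=Σ⁻¹μ = [-0.1421  1.1766  1.2228  0.2337  1.4808  1.5587  0.7360]
y=Σ⁻¹𝟙 = [16.8795  11.4944  4.6127  17.4684  8.0019  4.2450  7.8680]
a=μᵀx=0.932387  b=𝟙ᵀx=6.266574  c=𝟙ᵀy=70.569932  D=ac−b²=26.528535
λ₁=(c·0.135−b)/D = (70.569932·0.135−6.266574)/26.528535 = 0.122900
λ₂=(a−b·0.135)/D = (0.932387−6.266574·0.135)/26.528535 = 0.003257
w* = 0.122900·x + 0.003257·y:
  w_0 = 0.122900·-0.1421 + 0.003257·16.8795 = 0.0375  (Walmart)
  w_1 = 0.122900·1.1766 + 0.003257·11.4944 = 0.1820  (Merck)
  w_2 = 0.122900·1.2228 + 0.003257·4.6127 = 0.1653  (Xerox)
  w_3 = 0.122900·0.2337 + 0.003257·17.4684 = 0.0856  (Chevron)
  w_4 = 0.122900·1.4808 + 0.003257·8.0019 = 0.2081  (Disney)
  w_5 = 0.122900·1.5587 + 0.003257·4.2450 = 0.2054  (Boeing)
  w_6 = 0.122900·0.7360 + 0.003257·7.8680 = 0.1161  (Tesla)
Σw_i=1.0000  μᵀw=0.1350
σ²=wᵀΣw=λ₁·μ_p+λ₂ = 0.122900·0.135 + 0.003257 = 0.019848 ≈ 0.0198


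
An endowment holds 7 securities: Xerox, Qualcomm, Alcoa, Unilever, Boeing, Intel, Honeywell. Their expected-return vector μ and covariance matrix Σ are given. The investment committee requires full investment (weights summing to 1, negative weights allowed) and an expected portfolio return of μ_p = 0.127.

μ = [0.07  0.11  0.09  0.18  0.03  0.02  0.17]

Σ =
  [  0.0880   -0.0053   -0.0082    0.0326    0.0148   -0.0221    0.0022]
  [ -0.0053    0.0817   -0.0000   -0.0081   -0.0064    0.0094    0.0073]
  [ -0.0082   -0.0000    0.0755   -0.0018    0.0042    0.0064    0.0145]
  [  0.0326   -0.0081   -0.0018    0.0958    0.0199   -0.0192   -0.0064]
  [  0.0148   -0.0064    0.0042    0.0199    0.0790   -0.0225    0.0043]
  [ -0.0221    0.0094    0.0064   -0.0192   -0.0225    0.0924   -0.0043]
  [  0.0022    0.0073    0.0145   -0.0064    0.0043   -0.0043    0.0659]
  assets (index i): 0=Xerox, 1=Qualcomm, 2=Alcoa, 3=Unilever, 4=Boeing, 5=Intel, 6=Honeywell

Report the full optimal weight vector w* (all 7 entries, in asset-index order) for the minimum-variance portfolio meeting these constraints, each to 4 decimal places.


g=Σ⁻¹μ = [0.2271  1.2735  0.7348  2.2468  -0.1187  0.6464  2.5375]
h=Σ⁻¹𝟙 = [11.4230  11.8114  10.1368  9.3763  12.8239  17.3017  12.4571]
a=μᵀg=1.067277  b=𝟙ᵀg=7.547373  c=𝟙ᵀh=85.330203  D=ac−b²=34.108116
λ₁=(c·0.127−b)/D = (85.330203·0.127−7.547373)/34.108116 = 0.096445
λ₂=(a−b·0.127)/D = (1.067277−7.547373·0.127)/34.108116 = 0.003189
w* = 0.096445·g + 0.003189·h:
  w_0 = 0.096445·0.2271 + 0.003189·11.4230 = 0.0583  (Xerox)
  w_1 = 0.096445·1.2735 + 0.003189·11.8114 = 0.1605  (Qualcomm)
  w_2 = 0.096445·0.7348 + 0.003189·10.1368 = 0.1032  (Alcoa)
  w_3 = 0.096445·2.2468 + 0.003189·9.3763 = 0.2466  (Unilever)
  w_4 = 0.096445·-0.1187 + 0.003189·12.8239 = 0.0294  (Boeing)
  w_5 = 0.096445·0.6464 + 0.003189·17.3017 = 0.1175  (Intel)
  w_6 = 0.096445·2.5375 + 0.003189·12.4571 = 0.2844  (Honeywell)
Σw_i=1.0000  μᵀw=0.1270
σ²=wᵀΣw=λ₁·μ_p+λ₂ = 0.096445·0.127 + 0.003189 = 0.015437 ≈ 0.0154

0.0583  0.1605  0.1032  0.2466  0.0294  0.1175  0.2844


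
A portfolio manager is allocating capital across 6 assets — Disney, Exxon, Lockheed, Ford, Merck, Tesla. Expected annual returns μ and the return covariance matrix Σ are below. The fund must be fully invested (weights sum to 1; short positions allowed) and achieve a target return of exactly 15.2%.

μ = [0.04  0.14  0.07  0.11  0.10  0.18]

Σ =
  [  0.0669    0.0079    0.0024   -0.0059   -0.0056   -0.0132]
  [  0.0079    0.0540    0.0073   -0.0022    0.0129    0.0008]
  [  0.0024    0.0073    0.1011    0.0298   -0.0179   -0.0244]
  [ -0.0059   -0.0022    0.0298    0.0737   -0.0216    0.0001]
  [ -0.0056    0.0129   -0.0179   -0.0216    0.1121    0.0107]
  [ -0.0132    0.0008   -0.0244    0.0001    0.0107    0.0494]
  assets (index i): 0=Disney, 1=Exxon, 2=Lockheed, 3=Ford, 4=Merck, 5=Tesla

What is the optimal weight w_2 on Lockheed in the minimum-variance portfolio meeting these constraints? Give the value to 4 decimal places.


g=Σ⁻¹μ = [1.3770  2.0145  1.3331  1.3449  0.7747  4.4670]
h=Σ⁻¹𝟙 = [21.1408  11.1067  13.9273  13.0087  10.5386  30.2821]
a=μᵀg=1.459880  b=𝟙ᵀg=11.311078  c=𝟙ᵀh=100.004240  D=ac−b²=18.053749
λ₁=(c·0.152−b)/D = (100.004240·0.152−11.311078)/18.053749 = 0.215444
λ₂=(a−b·0.152)/D = (1.459880−11.311078·0.152)/18.053749 = -0.014368
w* = 0.215444·g + -0.014368·h:
  w_0 = 0.215444·1.3770 + -0.014368·21.1408 = -0.0071  (Disney)
  w_1 = 0.215444·2.0145 + -0.014368·11.1067 = 0.2744  (Exxon)
  w_2 = 0.215444·1.3331 + -0.014368·13.9273 = 0.0871  (Lockheed)
  w_3 = 0.215444·1.3449 + -0.014368·13.0087 = 0.1028  (Ford)
  w_4 = 0.215444·0.7747 + -0.014368·10.5386 = 0.0155  (Merck)
  w_5 = 0.215444·4.4670 + -0.014368·30.2821 = 0.5273  (Tesla)
Σw_i=1.0000  μᵀw=0.1520
σ²=wᵀΣw=λ₁·μ_p+λ₂ = 0.215444·0.152 + -0.014368 = 0.018379 ≈ 0.0184

0.0871


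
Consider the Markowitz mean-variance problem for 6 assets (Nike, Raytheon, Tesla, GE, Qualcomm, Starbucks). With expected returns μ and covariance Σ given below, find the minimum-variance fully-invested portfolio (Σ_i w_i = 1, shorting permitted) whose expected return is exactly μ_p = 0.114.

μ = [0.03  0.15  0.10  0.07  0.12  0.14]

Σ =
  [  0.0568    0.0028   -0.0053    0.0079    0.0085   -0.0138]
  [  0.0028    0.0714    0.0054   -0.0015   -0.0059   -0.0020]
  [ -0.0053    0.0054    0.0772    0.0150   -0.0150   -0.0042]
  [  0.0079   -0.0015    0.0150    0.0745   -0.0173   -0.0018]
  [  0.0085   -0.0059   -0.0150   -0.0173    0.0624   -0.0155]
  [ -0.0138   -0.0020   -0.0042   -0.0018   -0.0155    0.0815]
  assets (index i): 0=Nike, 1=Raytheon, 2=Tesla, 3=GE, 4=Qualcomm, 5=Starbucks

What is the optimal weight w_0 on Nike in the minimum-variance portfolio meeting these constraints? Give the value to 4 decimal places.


0.0705

p=Σ⁻¹μ = [0.4776  2.3525  1.7121  1.4831  3.5627  2.6549]
q=Σ⁻¹𝟙 = [17.2902  15.4152  16.8623  15.8039  29.1096  22.3301]
a=μᵀp=1.441441  b=𝟙ᵀp=12.242848  c=𝟙ᵀq=116.811188  D=ac−b²=18.489089
λ₁=(c·0.114−b)/D = (116.811188·0.114−12.242848)/18.489089 = 0.058068
λ₂=(a−b·0.114)/D = (1.441441−12.242848·0.114)/18.489089 = 0.002475
w* = 0.058068·p + 0.002475·q:
  w_0 = 0.058068·0.4776 + 0.002475·17.2902 = 0.0705  (Nike)
  w_1 = 0.058068·2.3525 + 0.002475·15.4152 = 0.1748  (Raytheon)
  w_2 = 0.058068·1.7121 + 0.002475·16.8623 = 0.1411  (Tesla)
  w_3 = 0.058068·1.4831 + 0.002475·15.8039 = 0.1252  (GE)
  w_4 = 0.058068·3.5627 + 0.002475·29.1096 = 0.2789  (Qualcomm)
  w_5 = 0.058068·2.6549 + 0.002475·22.3301 = 0.2094  (Starbucks)
Σw_i=1.0000  μᵀw=0.1140
σ²=wᵀΣw=λ₁·μ_p+λ₂ = 0.058068·0.114 + 0.002475 = 0.009095 ≈ 0.0091


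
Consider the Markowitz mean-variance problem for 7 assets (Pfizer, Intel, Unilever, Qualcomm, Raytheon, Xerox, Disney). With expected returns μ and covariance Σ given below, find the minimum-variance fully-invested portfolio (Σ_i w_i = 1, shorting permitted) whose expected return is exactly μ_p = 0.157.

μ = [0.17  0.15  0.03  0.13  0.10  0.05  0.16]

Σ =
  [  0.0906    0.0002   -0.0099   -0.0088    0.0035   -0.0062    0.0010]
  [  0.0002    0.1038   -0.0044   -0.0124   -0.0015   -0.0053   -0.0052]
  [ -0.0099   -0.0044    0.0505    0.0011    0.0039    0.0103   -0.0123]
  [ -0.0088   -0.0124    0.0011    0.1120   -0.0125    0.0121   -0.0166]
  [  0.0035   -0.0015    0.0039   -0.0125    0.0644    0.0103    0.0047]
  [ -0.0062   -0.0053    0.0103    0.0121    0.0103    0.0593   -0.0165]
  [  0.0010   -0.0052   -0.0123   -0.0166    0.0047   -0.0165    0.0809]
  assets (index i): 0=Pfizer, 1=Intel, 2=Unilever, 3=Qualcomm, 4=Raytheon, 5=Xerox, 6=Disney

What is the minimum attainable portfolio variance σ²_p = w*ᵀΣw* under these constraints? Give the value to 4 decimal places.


0.0194

u=Σ⁻¹μ = [2.2245  1.9652  1.5176  1.9944  1.3813  1.1391  2.8686]
v=Σ⁻¹𝟙 = [15.5634  14.5385  24.9680  14.3919  11.9821  16.7141  22.5651]
a=μᵀu=1.631828  b=𝟙ᵀu=13.090874  c=𝟙ᵀv=120.723055  D=ac−b²=25.628261
λ₁=(c·0.157−b)/D = (120.723055·0.157−13.090874)/25.628261 = 0.228757
λ₂=(a−b·0.157)/D = (1.631828−13.090874·0.157)/25.628261 = -0.016522
w* = 0.228757·u + -0.016522·v:
  w_0 = 0.228757·2.2245 + -0.016522·15.5634 = 0.2517  (Pfizer)
  w_1 = 0.228757·1.9652 + -0.016522·14.5385 = 0.2093  (Intel)
  w_2 = 0.228757·1.5176 + -0.016522·24.9680 = -0.0654  (Unilever)
  w_3 = 0.228757·1.9944 + -0.016522·14.3919 = 0.2185  (Qualcomm)
  w_4 = 0.228757·1.3813 + -0.016522·11.9821 = 0.1180  (Raytheon)
  w_5 = 0.228757·1.1391 + -0.016522·16.7141 = -0.0156  (Xerox)
  w_6 = 0.228757·2.8686 + -0.016522·22.5651 = 0.2834  (Disney)
Σw_i=1.0000  μᵀw=0.1570
σ²=wᵀΣw=λ₁·μ_p+λ₂ = 0.228757·0.157 + -0.016522 = 0.019392 ≈ 0.0194


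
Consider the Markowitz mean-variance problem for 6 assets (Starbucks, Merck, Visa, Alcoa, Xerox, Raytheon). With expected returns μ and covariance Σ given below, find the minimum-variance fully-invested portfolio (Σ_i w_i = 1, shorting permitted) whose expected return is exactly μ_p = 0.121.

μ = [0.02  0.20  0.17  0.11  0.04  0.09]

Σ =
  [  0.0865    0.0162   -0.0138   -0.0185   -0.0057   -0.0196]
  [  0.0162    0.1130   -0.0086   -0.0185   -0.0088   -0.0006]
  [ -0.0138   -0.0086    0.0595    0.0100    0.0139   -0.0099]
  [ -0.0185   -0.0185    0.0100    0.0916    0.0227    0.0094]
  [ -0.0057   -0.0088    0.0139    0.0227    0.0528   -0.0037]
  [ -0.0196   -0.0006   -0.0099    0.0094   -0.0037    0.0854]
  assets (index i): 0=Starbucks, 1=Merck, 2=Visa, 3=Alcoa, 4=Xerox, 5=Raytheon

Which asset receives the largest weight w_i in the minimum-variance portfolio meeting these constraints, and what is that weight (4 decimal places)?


u=Σ⁻¹μ = [1.0166  2.1021  3.4680  1.3326  -0.1596  1.5504]
v=Σ⁻¹𝟙 = [20.1114  10.3193  21.0677  9.2510  14.6001  18.4544]
a=μᵀu=1.310050  b=𝟙ᵀu=9.310105  c=𝟙ᵀv=93.803891  D=ac−b²=36.209678
λ₁=(c·0.121−b)/D = (93.803891·0.121−9.310105)/36.209678 = 0.056343
λ₂=(a−b·0.121)/D = (1.310050−9.310105·0.121)/36.209678 = 0.005068
w* = 0.056343·u + 0.005068·v:
  w_0 = 0.056343·1.0166 + 0.005068·20.1114 = 0.1592  (Starbucks)
  w_1 = 0.056343·2.1021 + 0.005068·10.3193 = 0.1707  (Merck)
  w_2 = 0.056343·3.4680 + 0.005068·21.0677 = 0.3022  (Visa)
  w_3 = 0.056343·1.3326 + 0.005068·9.2510 = 0.1220  (Alcoa)
  w_4 = 0.056343·-0.1596 + 0.005068·14.6001 = 0.0650  (Xerox)
  w_5 = 0.056343·1.5504 + 0.005068·18.4544 = 0.1809  (Raytheon)
Σw_i=1.0000  μᵀw=0.1210
σ²=wᵀΣw=λ₁·μ_p+λ₂ = 0.056343·0.121 + 0.005068 = 0.011886 ≈ 0.0119

Visa (0.3022)


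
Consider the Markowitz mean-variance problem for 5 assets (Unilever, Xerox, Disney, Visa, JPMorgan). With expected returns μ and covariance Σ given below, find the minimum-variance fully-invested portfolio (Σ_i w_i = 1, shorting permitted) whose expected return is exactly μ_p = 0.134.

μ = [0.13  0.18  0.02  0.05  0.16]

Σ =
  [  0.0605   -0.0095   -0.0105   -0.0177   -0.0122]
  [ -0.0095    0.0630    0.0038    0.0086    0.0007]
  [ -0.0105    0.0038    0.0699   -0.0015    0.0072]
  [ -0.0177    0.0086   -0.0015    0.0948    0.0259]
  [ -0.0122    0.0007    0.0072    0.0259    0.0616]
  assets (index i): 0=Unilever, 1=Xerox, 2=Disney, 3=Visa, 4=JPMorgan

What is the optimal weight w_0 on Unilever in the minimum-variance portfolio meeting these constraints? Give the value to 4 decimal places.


x=Σ⁻¹μ = [3.3582  3.3132  0.2807  -0.0156  3.1986]
y=Σ⁻¹𝟙 = [28.2158  17.5763  16.2223  10.2692  15.4084]
a=μᵀx=1.549545  b=𝟙ᵀx=10.135028  c=𝟙ᵀy=87.691953  D=ac−b²=33.163851
λ₁=(c·0.134−b)/D = (87.691953·0.134−10.135028)/33.163851 = 0.048719
λ₂=(a−b·0.134)/D = (1.549545−10.135028·0.134)/33.163851 = 0.005773
w* = 0.048719·x + 0.005773·y:
  w_0 = 0.048719·3.3582 + 0.005773·28.2158 = 0.3265  (Unilever)
  w_1 = 0.048719·3.3132 + 0.005773·17.5763 = 0.2629  (Xerox)
  w_2 = 0.048719·0.2807 + 0.005773·16.2223 = 0.1073  (Disney)
  w_3 = 0.048719·-0.0156 + 0.005773·10.2692 = 0.0585  (Visa)
  w_4 = 0.048719·3.1986 + 0.005773·15.4084 = 0.2448  (JPMorgan)
Σw_i=1.0000  μᵀw=0.1340
σ²=wᵀΣw=λ₁·μ_p+λ₂ = 0.048719·0.134 + 0.005773 = 0.012301 ≈ 0.0123

0.3265


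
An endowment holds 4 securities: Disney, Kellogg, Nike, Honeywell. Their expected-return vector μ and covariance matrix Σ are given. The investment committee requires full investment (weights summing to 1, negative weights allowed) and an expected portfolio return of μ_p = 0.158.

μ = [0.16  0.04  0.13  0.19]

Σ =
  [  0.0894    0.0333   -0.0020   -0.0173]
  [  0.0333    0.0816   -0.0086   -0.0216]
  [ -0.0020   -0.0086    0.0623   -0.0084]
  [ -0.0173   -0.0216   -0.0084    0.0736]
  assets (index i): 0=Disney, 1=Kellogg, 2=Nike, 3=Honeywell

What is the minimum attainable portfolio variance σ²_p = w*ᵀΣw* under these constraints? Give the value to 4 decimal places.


x=Σ⁻¹μ = [2.2510  0.8354  2.7693  3.6719]
y=Σ⁻¹𝟙 = [9.9824  16.6503  21.8131  23.3094]
a=μᵀx=1.451255  b=𝟙ᵀx=9.527678  c=𝟙ᵀy=71.755137  D=ac−b²=13.358386
λ₁=(c·0.158−b)/D = (71.755137·0.158−9.527678)/13.358386 = 0.135468
λ₂=(a−b·0.158)/D = (1.451255−9.527678·0.158)/13.358386 = -0.004051
w* = 0.135468·x + -0.004051·y:
  w_0 = 0.135468·2.2510 + -0.004051·9.9824 = 0.2645  (Disney)
  w_1 = 0.135468·0.8354 + -0.004051·16.6503 = 0.0457  (Kellogg)
  w_2 = 0.135468·2.7693 + -0.004051·21.8131 = 0.2868  (Nike)
  w_3 = 0.135468·3.6719 + -0.004051·23.3094 = 0.4030  (Honeywell)
Σw_i=1.0000  μᵀw=0.1580
σ²=wᵀΣw=λ₁·μ_p+λ₂ = 0.135468·0.158 + -0.004051 = 0.017353 ≈ 0.0174

0.0174


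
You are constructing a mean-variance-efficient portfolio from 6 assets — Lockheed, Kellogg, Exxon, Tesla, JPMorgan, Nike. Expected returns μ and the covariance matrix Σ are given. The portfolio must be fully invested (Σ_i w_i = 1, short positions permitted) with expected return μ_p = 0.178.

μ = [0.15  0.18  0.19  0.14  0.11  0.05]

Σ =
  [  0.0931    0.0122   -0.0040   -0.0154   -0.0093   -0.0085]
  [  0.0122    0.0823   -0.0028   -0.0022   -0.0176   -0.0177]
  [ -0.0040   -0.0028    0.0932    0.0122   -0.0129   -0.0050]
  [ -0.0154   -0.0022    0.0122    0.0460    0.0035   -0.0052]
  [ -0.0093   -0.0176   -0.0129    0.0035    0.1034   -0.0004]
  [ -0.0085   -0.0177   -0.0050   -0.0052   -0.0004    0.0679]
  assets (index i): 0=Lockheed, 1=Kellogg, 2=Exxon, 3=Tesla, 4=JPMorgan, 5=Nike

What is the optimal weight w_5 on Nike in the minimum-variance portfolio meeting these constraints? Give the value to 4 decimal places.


-0.1352

g=Σ⁻¹μ = [2.2942  2.9014  2.1534  3.4834  1.9234  2.2166]
h=Σ⁻¹𝟙 = [16.9461  19.3676  11.9640  26.8285  15.1729  24.9226]
a=μᵀg=2.085609  b=𝟙ᵀg=14.972377  c=𝟙ᵀh=115.201650  D=ac−b²=16.093555
λ₁=(c·0.178−b)/D = (115.201650·0.178−14.972377)/16.093555 = 0.343834
λ₂=(a−b·0.178)/D = (2.085609−14.972377·0.178)/16.093555 = -0.036007
w* = 0.343834·g + -0.036007·h:
  w_0 = 0.343834·2.2942 + -0.036007·16.9461 = 0.1786  (Lockheed)
  w_1 = 0.343834·2.9014 + -0.036007·19.3676 = 0.3003  (Kellogg)
  w_2 = 0.343834·2.1534 + -0.036007·11.9640 = 0.3096  (Exxon)
  w_3 = 0.343834·3.4834 + -0.036007·26.8285 = 0.2317  (Tesla)
  w_4 = 0.343834·1.9234 + -0.036007·15.1729 = 0.1150  (JPMorgan)
  w_5 = 0.343834·2.2166 + -0.036007·24.9226 = -0.1352  (Nike)
Σw_i=1.0000  μᵀw=0.1780
σ²=wᵀΣw=λ₁·μ_p+λ₂ = 0.343834·0.178 + -0.036007 = 0.025196 ≈ 0.0252


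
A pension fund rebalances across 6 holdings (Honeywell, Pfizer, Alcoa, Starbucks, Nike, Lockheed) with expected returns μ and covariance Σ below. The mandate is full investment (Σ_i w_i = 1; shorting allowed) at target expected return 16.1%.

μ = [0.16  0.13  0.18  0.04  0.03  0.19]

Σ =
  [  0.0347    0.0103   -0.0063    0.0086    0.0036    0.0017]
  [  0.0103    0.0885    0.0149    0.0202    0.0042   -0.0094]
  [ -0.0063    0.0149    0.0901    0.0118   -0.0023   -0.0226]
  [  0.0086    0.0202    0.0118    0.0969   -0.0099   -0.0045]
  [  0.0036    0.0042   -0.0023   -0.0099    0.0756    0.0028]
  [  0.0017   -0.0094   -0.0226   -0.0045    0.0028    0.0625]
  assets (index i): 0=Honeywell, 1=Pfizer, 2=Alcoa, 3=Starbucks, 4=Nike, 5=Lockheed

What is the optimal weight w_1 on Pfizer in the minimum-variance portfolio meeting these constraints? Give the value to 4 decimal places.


0.0659

x=Σ⁻¹μ = [4.8397  0.8898  3.2973  -0.4077  0.0081  4.2048]
y=Σ⁻¹𝟙 = [26.1329  5.5661  16.9679  7.0617  12.2919  22.2197]
a=μᵀx=2.266386  b=𝟙ᵀx=12.832057  c=𝟙ᵀy=90.240234  D=ac−b²=39.857558
λ₁=(c·0.161−b)/D = (90.240234·0.161−12.832057)/39.857558 = 0.042567
λ₂=(a−b·0.161)/D = (2.266386−12.832057·0.161)/39.857558 = 0.005029
w* = 0.042567·x + 0.005029·y:
  w_0 = 0.042567·4.8397 + 0.005029·26.1329 = 0.3374  (Honeywell)
  w_1 = 0.042567·0.8898 + 0.005029·5.5661 = 0.0659  (Pfizer)
  w_2 = 0.042567·3.2973 + 0.005029·16.9679 = 0.2257  (Alcoa)
  w_3 = 0.042567·-0.4077 + 0.005029·7.0617 = 0.0182  (Starbucks)
  w_4 = 0.042567·0.0081 + 0.005029·12.2919 = 0.0622  (Nike)
  w_5 = 0.042567·4.2048 + 0.005029·22.2197 = 0.2907  (Lockheed)
Σw_i=1.0000  μᵀw=0.1610
σ²=wᵀΣw=λ₁·μ_p+λ₂ = 0.042567·0.161 + 0.005029 = 0.011882 ≈ 0.0119


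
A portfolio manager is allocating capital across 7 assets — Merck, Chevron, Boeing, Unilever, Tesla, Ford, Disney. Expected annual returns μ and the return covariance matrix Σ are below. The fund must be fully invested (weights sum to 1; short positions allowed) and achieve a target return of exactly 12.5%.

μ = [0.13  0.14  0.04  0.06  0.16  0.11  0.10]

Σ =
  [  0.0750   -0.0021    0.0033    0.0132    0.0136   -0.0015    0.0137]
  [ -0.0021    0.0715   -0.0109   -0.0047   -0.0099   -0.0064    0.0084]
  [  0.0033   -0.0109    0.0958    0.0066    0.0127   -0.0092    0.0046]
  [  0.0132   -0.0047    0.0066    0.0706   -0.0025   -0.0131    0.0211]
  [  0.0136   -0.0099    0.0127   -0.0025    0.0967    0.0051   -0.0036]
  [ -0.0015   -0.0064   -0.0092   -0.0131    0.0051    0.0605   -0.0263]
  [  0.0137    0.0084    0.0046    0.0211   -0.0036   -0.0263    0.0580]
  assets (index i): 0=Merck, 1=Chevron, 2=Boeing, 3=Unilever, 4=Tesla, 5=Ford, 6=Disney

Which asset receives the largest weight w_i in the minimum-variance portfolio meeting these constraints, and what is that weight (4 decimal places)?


g=Σ⁻¹μ = [0.9783  2.3524  0.5841  0.7049  1.6182  3.2500  2.4237]
h=Σ⁻¹𝟙 = [5.8723  18.3463  12.2362  12.6401  9.2576  32.3815  22.8863]
a=μᵀg=1.380945  b=𝟙ᵀg=11.911561  c=𝟙ᵀh=113.620476  D=ac−b²=15.018399
λ₁=(c·0.125−b)/D = (113.620476·0.125−11.911561)/15.018399 = 0.152546
λ₂=(a−b·0.125)/D = (1.380945−11.911561·0.125)/15.018399 = -0.007191
w* = 0.152546·g + -0.007191·h:
  w_0 = 0.152546·0.9783 + -0.007191·5.8723 = 0.1070  (Merck)
  w_1 = 0.152546·2.3524 + -0.007191·18.3463 = 0.2269  (Chevron)
  w_2 = 0.152546·0.5841 + -0.007191·12.2362 = 0.0011  (Boeing)
  w_3 = 0.152546·0.7049 + -0.007191·12.6401 = 0.0166  (Unilever)
  w_4 = 0.152546·1.6182 + -0.007191·9.2576 = 0.1803  (Tesla)
  w_5 = 0.152546·3.2500 + -0.007191·32.3815 = 0.2629  (Ford)
  w_6 = 0.152546·2.4237 + -0.007191·22.8863 = 0.2052  (Disney)
Σw_i=1.0000  μᵀw=0.1250
σ²=wᵀΣw=λ₁·μ_p+λ₂ = 0.152546·0.125 + -0.007191 = 0.011877 ≈ 0.0119

Ford (0.2629)


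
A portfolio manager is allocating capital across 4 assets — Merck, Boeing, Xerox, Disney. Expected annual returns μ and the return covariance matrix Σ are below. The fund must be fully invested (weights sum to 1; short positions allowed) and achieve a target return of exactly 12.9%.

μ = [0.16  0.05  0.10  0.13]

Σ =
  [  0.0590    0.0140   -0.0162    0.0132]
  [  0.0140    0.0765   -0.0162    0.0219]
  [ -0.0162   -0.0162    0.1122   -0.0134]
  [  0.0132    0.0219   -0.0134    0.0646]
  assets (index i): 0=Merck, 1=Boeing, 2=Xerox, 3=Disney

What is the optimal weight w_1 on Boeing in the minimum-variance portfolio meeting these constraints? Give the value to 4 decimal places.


0.0664

p=Σ⁻¹μ = [2.7335  -0.0392  1.4925  1.7767]
q=Σ⁻¹𝟙 = [15.8347  9.7519  14.0218  11.8469]
a=μᵀp=0.815614  b=𝟙ᵀp=5.963429  c=𝟙ᵀq=51.455351  D=ac−b²=6.405210
λ₁=(c·0.129−b)/D = (51.455351·0.129−5.963429)/6.405210 = 0.105276
λ₂=(a−b·0.129)/D = (0.815614−5.963429·0.129)/6.405210 = 0.007233
w* = 0.105276·p + 0.007233·q:
  w_0 = 0.105276·2.7335 + 0.007233·15.8347 = 0.4023  (Merck)
  w_1 = 0.105276·-0.0392 + 0.007233·9.7519 = 0.0664  (Boeing)
  w_2 = 0.105276·1.4925 + 0.007233·14.0218 = 0.2585  (Xerox)
  w_3 = 0.105276·1.7767 + 0.007233·11.8469 = 0.2727  (Disney)
Σw_i=1.0000  μᵀw=0.1290
σ²=wᵀΣw=λ₁·μ_p+λ₂ = 0.105276·0.129 + 0.007233 = 0.020814 ≈ 0.0208


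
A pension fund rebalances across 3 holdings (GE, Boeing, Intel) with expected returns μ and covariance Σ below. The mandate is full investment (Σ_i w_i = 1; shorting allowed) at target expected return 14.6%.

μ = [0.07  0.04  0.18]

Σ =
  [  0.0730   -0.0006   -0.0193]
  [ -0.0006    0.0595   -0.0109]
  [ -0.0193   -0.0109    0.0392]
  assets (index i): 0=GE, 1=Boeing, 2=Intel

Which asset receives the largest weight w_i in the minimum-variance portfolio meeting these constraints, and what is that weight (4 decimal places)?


u=Σ⁻¹μ = [2.6745  1.8773  6.4306]
v=Σ⁻¹𝟙 = [25.8861  25.3681  45.3090]
a=μᵀu=1.419815  b=𝟙ᵀu=10.982373  c=𝟙ᵀv=96.563181  D=ac−b²=16.489301
λ₁=(c·0.146−b)/D = (96.563181·0.146−10.982373)/16.489301 = 0.188962
λ₂=(a−b·0.146)/D = (1.419815−10.982373·0.146)/16.489301 = -0.011135
w* = 0.188962·u + -0.011135·v:
  w_0 = 0.188962·2.6745 + -0.011135·25.8861 = 0.2171  (GE)
  w_1 = 0.188962·1.8773 + -0.011135·25.3681 = 0.0723  (Boeing)
  w_2 = 0.188962·6.4306 + -0.011135·45.3090 = 0.7106  (Intel)
Σw_i=1.0000  μᵀw=0.1460
σ²=wᵀΣw=λ₁·μ_p+λ₂ = 0.188962·0.146 + -0.011135 = 0.016453 ≈ 0.0165

Intel (0.7106)


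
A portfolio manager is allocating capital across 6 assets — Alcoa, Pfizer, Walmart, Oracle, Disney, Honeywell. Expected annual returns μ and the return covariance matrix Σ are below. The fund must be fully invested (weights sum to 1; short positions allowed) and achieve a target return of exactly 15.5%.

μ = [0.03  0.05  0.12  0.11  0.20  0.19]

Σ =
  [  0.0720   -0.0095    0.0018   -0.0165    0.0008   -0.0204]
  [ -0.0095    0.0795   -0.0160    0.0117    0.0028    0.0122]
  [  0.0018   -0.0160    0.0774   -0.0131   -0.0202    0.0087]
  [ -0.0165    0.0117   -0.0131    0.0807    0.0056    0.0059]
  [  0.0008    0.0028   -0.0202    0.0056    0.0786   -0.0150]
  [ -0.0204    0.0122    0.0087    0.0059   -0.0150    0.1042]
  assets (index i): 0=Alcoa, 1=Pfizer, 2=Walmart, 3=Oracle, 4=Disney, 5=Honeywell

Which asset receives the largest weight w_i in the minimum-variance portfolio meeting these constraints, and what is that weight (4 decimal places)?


p=Σ⁻¹μ = [1.3839  0.6174  2.5705  1.5700  3.4808  2.2196]
q=Σ⁻¹𝟙 = [22.2319  14.6934  21.6868  16.1359  18.7251  12.2003]
a=μᵀp=1.671424  b=𝟙ᵀp=11.842073  c=𝟙ᵀq=105.673526  D=ac−b²=36.390556
λ₁=(c·0.155−b)/D = (105.673526·0.155−11.842073)/36.390556 = 0.124684
λ₂=(a−b·0.155)/D = (1.671424−11.842073·0.155)/36.390556 = -0.004509
w* = 0.124684·p + -0.004509·q:
  w_0 = 0.124684·1.3839 + -0.004509·22.2319 = 0.0723  (Alcoa)
  w_1 = 0.124684·0.6174 + -0.004509·14.6934 = 0.0107  (Pfizer)
  w_2 = 0.124684·2.5705 + -0.004509·21.6868 = 0.2227  (Walmart)
  w_3 = 0.124684·1.5700 + -0.004509·16.1359 = 0.1230  (Oracle)
  w_4 = 0.124684·3.4808 + -0.004509·18.7251 = 0.3496  (Disney)
  w_5 = 0.124684·2.2196 + -0.004509·12.2003 = 0.2217  (Honeywell)
Σw_i=1.0000  μᵀw=0.1550
σ²=wᵀΣw=λ₁·μ_p+λ₂ = 0.124684·0.155 + -0.004509 = 0.014817 ≈ 0.0148

Disney (0.3496)


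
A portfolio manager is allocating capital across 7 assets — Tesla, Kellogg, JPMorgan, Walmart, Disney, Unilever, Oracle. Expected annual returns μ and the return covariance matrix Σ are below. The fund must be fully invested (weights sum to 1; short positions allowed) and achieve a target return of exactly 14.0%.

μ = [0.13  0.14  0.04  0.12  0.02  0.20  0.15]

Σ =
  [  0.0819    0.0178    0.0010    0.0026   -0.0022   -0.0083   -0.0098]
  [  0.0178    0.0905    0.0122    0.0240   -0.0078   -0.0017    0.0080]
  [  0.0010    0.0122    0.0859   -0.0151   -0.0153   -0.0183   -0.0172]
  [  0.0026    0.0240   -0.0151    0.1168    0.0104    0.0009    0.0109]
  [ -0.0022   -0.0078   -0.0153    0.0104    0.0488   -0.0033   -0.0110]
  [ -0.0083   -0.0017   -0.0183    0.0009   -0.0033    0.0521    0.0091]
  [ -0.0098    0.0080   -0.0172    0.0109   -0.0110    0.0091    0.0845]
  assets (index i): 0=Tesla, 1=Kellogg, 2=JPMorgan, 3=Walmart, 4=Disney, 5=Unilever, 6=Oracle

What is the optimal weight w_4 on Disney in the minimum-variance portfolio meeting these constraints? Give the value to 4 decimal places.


0.0725

x=Σ⁻¹μ = [2.1648  0.7030  2.2399  0.7209  1.9550  4.7438  2.0662]
y=Σ⁻¹𝟙 = [17.2730  4.1882  28.9312  5.7115  36.3944  30.9581  19.9971]
a=μᵀx=1.853737  b=𝟙ᵀx=14.593525  c=𝟙ᵀy=143.453402  D=ac−b²=52.953888
λ₁=(c·0.140−b)/D = (143.453402·0.140−14.593525)/52.953888 = 0.103674
λ₂=(a−b·0.140)/D = (1.853737−14.593525·0.140)/52.953888 = -0.003576
w* = 0.103674·x + -0.003576·y:
  w_0 = 0.103674·2.1648 + -0.003576·17.2730 = 0.1627  (Tesla)
  w_1 = 0.103674·0.7030 + -0.003576·4.1882 = 0.0579  (Kellogg)
  w_2 = 0.103674·2.2399 + -0.003576·28.9312 = 0.1288  (JPMorgan)
  w_3 = 0.103674·0.7209 + -0.003576·5.7115 = 0.0543  (Walmart)
  w_4 = 0.103674·1.9550 + -0.003576·36.3944 = 0.0725  (Disney)
  w_5 = 0.103674·4.7438 + -0.003576·30.9581 = 0.3811  (Unilever)
  w_6 = 0.103674·2.0662 + -0.003576·19.9971 = 0.1427  (Oracle)
Σw_i=1.0000  μᵀw=0.1400
σ²=wᵀΣw=λ₁·μ_p+λ₂ = 0.103674·0.140 + -0.003576 = 0.010939 ≈ 0.0109


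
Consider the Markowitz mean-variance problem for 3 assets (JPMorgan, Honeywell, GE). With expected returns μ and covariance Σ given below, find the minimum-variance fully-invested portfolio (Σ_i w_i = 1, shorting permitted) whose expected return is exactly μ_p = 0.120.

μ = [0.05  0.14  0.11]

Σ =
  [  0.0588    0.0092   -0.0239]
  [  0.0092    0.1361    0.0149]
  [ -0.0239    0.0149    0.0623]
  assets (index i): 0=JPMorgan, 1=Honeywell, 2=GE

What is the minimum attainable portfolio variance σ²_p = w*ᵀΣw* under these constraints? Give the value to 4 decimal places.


x=Σ⁻¹μ = [1.6559  0.6715  2.2403]
y=Σ⁻¹𝟙 = [27.0684  2.6942  25.7912]
a=μᵀx=0.423231  b=𝟙ᵀx=4.567641  c=𝟙ᵀy=55.553819  D=ac−b²=2.648773
λ₁=(c·0.120−b)/D = (55.553819·0.120−4.567641)/2.648773 = 0.792373
λ₂=(a−b·0.120)/D = (0.423231−4.567641·0.120)/2.648773 = -0.047148
w* = 0.792373·x + -0.047148·y:
  w_0 = 0.792373·1.6559 + -0.047148·27.0684 = 0.0358  (JPMorgan)
  w_1 = 0.792373·0.6715 + -0.047148·2.6942 = 0.4050  (Honeywell)
  w_2 = 0.792373·2.2403 + -0.047148·25.7912 = 0.5591  (GE)
Σw_i=1.0000  μᵀw=0.1200
σ²=wᵀΣw=λ₁·μ_p+λ₂ = 0.792373·0.120 + -0.047148 = 0.047936 ≈ 0.0479

0.0479


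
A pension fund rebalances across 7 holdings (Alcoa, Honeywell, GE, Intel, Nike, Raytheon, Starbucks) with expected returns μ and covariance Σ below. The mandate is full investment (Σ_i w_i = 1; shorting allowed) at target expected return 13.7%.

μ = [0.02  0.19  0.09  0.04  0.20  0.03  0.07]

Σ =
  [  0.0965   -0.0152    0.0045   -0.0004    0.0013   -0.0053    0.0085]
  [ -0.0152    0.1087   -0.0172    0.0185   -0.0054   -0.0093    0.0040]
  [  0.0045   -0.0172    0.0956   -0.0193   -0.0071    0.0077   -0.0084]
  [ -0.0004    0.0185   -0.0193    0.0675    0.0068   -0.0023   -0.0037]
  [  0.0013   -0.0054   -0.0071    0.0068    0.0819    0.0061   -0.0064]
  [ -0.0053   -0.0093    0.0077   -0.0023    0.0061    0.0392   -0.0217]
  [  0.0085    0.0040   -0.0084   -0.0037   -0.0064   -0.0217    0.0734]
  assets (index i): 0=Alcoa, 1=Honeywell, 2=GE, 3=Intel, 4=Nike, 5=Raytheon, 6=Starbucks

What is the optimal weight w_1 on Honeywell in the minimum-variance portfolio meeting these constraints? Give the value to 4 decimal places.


0.2431

u=Σ⁻¹μ = [0.3815  2.2067  1.6098  0.3227  2.7101  1.5545  1.6856]
v=Σ⁻¹𝟙 = [11.5154  13.4796  15.8214  17.4432  11.8964  41.5976  27.5810]
a=μᵀu=1.291349  b=𝟙ᵀu=10.470964  c=𝟙ᵀv=139.334601  D=ac−b²=70.288551
λ₁=(c·0.137−b)/D = (139.334601·0.137−10.470964)/70.288551 = 0.122607
λ₂=(a−b·0.137)/D = (1.291349−10.470964·0.137)/70.288551 = -0.002037
w* = 0.122607·u + -0.002037·v:
  w_0 = 0.122607·0.3815 + -0.002037·11.5154 = 0.0233  (Alcoa)
  w_1 = 0.122607·2.2067 + -0.002037·13.4796 = 0.2431  (Honeywell)
  w_2 = 0.122607·1.6098 + -0.002037·15.8214 = 0.1651  (GE)
  w_3 = 0.122607·0.3227 + -0.002037·17.4432 = 0.0040  (Intel)
  w_4 = 0.122607·2.7101 + -0.002037·11.8964 = 0.3081  (Nike)
  w_5 = 0.122607·1.5545 + -0.002037·41.5976 = 0.1059  (Raytheon)
  w_6 = 0.122607·1.6856 + -0.002037·27.5810 = 0.1505  (Starbucks)
Σw_i=1.0000  μᵀw=0.1370
σ²=wᵀΣw=λ₁·μ_p+λ₂ = 0.122607·0.137 + -0.002037 = 0.014760 ≈ 0.0148


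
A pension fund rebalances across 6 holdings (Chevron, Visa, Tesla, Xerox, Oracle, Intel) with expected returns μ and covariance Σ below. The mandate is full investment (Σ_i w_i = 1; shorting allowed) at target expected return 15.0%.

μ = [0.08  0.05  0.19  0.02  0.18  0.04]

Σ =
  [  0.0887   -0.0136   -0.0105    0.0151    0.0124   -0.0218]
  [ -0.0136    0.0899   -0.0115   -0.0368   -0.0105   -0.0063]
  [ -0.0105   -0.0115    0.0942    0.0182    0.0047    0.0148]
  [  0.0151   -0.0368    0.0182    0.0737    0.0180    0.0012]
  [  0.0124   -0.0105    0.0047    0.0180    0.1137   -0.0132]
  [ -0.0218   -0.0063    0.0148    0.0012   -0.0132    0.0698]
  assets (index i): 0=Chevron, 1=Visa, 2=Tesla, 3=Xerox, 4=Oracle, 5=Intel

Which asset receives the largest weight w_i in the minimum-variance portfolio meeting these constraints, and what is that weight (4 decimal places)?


Tesla (0.3857)

x=Σ⁻¹μ = [1.4115  1.1428  2.1557  -0.3912  1.6205  0.9732]
y=Σ⁻¹𝟙 = [17.0519  24.5734  8.2728  17.8723  8.5201  21.4201]
a=μᵀx=0.902435  b=𝟙ᵀx=6.912536  c=𝟙ᵀy=97.710670  D=ac−b²=40.394381
λ₁=(c·0.150−b)/D = (97.710670·0.150−6.912536)/40.394381 = 0.191711
λ₂=(a−b·0.150)/D = (0.902435−6.912536·0.150)/40.394381 = -0.003328
w* = 0.191711·x + -0.003328·y:
  w_0 = 0.191711·1.4115 + -0.003328·17.0519 = 0.2139  (Chevron)
  w_1 = 0.191711·1.1428 + -0.003328·24.5734 = 0.1373  (Visa)
  w_2 = 0.191711·2.1557 + -0.003328·8.2728 = 0.3857  (Tesla)
  w_3 = 0.191711·-0.3912 + -0.003328·17.8723 = -0.1345  (Xerox)
  w_4 = 0.191711·1.6205 + -0.003328·8.5201 = 0.2823  (Oracle)
  w_5 = 0.191711·0.9732 + -0.003328·21.4201 = 0.1153  (Intel)
Σw_i=1.0000  μᵀw=0.1500
σ²=wᵀΣw=λ₁·μ_p+λ₂ = 0.191711·0.150 + -0.003328 = 0.025428 ≈ 0.0254
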